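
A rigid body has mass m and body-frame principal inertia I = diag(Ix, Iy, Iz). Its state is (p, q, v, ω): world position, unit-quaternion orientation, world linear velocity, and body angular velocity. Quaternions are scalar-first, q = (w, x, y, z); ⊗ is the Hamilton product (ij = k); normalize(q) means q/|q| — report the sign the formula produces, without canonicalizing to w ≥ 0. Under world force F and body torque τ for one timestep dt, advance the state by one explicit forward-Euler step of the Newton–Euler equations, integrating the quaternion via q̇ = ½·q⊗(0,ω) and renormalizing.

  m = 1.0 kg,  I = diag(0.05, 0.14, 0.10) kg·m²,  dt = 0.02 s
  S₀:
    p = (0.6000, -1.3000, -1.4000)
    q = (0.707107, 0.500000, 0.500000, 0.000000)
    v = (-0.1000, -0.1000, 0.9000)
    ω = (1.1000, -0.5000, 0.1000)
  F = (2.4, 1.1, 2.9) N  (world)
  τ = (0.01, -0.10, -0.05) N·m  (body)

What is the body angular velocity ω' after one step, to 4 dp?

ω' = (1.1032, -0.5135, 0.0999)

ω×(Iω) gyroscopic = (0.0020, -0.0055, -0.0495)
α = I⁻¹(τ − ω×Iω) = (0.1600, -0.6750, -0.0050)
ω' = ω + α·dt = (1.1032, -0.5135, 0.0999)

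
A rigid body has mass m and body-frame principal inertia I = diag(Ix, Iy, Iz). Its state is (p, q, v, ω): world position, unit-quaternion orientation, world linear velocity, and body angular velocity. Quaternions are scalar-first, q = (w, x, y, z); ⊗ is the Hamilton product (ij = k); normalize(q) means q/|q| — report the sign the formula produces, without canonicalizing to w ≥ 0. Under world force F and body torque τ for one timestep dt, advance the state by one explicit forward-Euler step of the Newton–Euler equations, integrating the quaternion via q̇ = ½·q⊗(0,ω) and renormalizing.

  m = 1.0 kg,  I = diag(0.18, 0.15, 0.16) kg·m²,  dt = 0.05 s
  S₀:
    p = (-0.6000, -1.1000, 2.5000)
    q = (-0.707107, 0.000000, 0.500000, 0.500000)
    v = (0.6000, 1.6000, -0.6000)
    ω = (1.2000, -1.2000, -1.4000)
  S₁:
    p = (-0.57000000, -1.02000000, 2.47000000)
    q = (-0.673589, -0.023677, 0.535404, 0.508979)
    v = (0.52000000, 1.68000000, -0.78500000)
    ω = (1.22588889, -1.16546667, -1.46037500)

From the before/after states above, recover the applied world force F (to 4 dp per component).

F = (-1.6000, 1.6000, -3.7000)

v₁ − v₀ = (-0.08000000, 0.08000000, -0.18500000)
m·(v₁−v₀)/dt = (-1.6000, 1.6000, -3.7000)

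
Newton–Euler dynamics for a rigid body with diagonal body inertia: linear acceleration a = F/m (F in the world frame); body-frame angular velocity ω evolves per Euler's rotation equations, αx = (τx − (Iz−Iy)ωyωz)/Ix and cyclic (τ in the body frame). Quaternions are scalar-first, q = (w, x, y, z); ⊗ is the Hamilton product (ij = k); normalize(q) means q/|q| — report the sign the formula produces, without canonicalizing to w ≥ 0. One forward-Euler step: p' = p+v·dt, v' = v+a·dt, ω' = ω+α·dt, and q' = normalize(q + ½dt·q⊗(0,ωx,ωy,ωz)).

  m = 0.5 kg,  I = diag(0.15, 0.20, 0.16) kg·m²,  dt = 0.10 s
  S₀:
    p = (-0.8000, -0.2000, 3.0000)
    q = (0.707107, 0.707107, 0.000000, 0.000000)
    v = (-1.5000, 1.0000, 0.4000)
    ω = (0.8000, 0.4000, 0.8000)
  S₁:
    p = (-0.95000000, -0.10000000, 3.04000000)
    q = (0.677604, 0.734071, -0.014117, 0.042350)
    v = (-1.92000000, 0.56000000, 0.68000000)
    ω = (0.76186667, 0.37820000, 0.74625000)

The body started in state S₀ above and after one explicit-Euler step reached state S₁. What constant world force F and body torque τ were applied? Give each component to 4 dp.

v₁ − v₀ = (-0.42000000, -0.44000000, 0.28000000)
F = m·Δv/dt = (-2.1000, -2.2000, 1.4000)
rate change Δω = (-0.03813333, -0.02180000, -0.05375000)
gyro term ω₀×Iω₀ = (-0.0128, -0.0064, 0.0160)
I·α + gyro = (-0.0700, -0.0500, -0.0700)

F = (-2.1000, -2.2000, 1.4000)
τ = (-0.0700, -0.0500, -0.0700)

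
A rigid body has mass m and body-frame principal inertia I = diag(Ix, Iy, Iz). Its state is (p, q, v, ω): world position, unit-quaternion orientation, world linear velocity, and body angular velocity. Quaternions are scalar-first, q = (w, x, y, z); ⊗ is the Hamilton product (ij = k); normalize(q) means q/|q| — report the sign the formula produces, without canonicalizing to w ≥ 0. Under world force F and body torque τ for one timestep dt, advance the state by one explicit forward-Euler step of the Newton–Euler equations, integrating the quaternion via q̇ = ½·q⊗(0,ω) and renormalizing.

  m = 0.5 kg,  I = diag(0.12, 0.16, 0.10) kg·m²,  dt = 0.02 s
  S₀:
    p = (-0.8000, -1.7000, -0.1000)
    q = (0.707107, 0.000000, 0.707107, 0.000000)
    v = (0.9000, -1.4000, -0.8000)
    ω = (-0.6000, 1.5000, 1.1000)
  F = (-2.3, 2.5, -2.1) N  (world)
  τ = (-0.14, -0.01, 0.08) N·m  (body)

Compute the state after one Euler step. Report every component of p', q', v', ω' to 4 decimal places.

ω×(Iω) gyroscopic = (-0.0990, -0.0132, -0.0360)
(τ − ω×Iω)/I = (-0.3417, 0.0200, 1.1600)
ω + α·dt = (-0.6068, 1.5004, 1.1232)
Hamilton product q⊗(0,ω) = (-1.0606605, 0.3535535, 1.0606605, 1.2020819)
q + ½dt·q⊗(0,ω), renormalized = (0.6964, 0.0035, 0.7176, 0.0120)
linear accel F/m = (-4.6000, 5.0000, -4.2000)
p' = p + v·dt = (-0.7820, -1.7280, -0.1160)
v + (F/m)dt = (0.8080, -1.3000, -0.8840)

p' = (-0.7820, -1.7280, -0.1160)
q' = (0.6964, 0.0035, 0.7176, 0.0120)
v' = (0.8080, -1.3000, -0.8840)
ω' = (-0.6068, 1.5004, 1.1232)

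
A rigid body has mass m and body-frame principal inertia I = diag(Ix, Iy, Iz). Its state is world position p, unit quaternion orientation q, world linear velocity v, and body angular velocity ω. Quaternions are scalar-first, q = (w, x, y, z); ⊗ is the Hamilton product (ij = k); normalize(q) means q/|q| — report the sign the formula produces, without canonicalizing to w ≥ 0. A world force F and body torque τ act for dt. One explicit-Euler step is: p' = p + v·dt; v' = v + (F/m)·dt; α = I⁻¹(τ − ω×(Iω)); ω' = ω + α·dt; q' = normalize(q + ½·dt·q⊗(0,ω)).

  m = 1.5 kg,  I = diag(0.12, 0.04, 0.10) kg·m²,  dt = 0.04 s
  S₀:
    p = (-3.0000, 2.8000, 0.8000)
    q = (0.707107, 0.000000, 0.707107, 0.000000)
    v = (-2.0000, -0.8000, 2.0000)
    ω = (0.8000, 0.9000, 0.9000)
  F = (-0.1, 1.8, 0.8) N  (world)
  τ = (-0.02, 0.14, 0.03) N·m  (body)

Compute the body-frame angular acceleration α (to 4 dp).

α = (-0.5717, 3.1400, 0.8760)

ω×(Iω) gyroscopic = (0.0486, 0.0144, -0.0576)
angular accel α = (-0.5717, 3.1400, 0.8760)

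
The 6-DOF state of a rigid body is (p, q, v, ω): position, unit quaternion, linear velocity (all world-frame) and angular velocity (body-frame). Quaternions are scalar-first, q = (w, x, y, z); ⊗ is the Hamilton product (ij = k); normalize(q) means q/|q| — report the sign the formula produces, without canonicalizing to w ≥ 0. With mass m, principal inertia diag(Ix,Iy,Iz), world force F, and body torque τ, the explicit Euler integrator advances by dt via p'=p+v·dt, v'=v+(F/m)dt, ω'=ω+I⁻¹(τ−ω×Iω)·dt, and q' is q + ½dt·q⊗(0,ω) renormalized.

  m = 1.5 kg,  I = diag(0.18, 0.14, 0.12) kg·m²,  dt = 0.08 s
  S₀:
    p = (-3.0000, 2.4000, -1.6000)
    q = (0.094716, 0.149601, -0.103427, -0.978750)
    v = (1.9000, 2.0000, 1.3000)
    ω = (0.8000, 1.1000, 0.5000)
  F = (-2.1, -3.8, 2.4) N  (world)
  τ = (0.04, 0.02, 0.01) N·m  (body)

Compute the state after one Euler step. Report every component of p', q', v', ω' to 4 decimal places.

p' = (-2.8480, 2.5600, -1.4960)
q' = (0.1139, 0.1933, -0.1333, -0.9653)
v' = (1.7880, 1.7973, 1.4280)
ω' = (0.8227, 1.0977, 0.5301)

p' = p + v·dt = (-2.8480, 2.5600, -1.4960)
new velocity v' = (1.7880, 1.7973, 1.4280)
α = I⁻¹(τ − ω×Iω) = (0.2833, -0.0286, 0.3767)
ω + α·dt = (0.8227, 1.0977, 0.5301)
Hamilton product q⊗(0,ω) = (0.4834639, 1.1006843, -0.7536129, 0.2946607)
q + ½dt·q⊗(0,ω), renormalized = (0.1139, 0.1933, -0.1333, -0.9653)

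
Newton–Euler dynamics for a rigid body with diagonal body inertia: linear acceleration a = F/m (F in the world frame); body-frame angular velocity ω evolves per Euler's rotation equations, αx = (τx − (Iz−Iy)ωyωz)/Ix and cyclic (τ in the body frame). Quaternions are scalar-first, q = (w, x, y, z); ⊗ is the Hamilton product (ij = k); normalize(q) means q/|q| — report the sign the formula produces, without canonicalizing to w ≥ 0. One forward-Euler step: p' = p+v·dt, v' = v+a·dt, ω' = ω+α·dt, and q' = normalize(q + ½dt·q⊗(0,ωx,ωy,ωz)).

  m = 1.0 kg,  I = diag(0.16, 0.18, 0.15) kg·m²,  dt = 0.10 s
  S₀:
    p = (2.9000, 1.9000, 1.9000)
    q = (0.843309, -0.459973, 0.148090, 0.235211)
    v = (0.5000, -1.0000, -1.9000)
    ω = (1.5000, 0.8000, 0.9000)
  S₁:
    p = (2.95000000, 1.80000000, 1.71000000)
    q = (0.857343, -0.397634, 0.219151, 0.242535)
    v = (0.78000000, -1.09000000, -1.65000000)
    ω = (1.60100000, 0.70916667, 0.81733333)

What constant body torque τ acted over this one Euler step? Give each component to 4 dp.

ω₁ − ω₀ = (0.10100000, -0.09083333, -0.08266667)
gyro term ω₀×Iω₀ = (-0.0216, 0.0135, 0.0240)
I·α + gyro = (0.1400, -0.1500, -0.1000)

τ = (0.1400, -0.1500, -0.1000)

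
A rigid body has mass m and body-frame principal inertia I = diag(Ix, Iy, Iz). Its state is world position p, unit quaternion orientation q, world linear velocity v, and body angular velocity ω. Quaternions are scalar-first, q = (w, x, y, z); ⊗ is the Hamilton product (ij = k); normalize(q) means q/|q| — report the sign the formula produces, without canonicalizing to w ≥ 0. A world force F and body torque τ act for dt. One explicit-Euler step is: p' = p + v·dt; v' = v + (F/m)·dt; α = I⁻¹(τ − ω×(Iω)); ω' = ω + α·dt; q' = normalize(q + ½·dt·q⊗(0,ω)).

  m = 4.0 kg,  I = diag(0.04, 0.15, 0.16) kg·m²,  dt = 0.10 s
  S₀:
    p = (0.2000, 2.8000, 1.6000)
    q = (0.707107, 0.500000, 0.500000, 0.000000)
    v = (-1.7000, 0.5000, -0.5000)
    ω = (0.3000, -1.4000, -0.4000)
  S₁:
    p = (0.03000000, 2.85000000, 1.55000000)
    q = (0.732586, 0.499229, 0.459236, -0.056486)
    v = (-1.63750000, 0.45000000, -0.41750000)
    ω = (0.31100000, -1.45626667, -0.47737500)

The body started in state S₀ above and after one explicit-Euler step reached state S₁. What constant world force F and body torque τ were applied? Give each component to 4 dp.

Δv = v₁−v₀ = (0.06250000, -0.05000000, 0.08250000)
F = m·Δv/dt = (2.5000, -2.0000, 3.3000)
rate change Δω = (0.01100000, -0.05626667, -0.07737500)
ω₀×(Iω₀) = (0.0056, 0.0144, -0.0462)
τ = I·(Δω/dt) + ω₀×(Iω₀) = (0.0100, -0.0700, -0.1700)

F = (2.5000, -2.0000, 3.3000)
τ = (0.0100, -0.0700, -0.1700)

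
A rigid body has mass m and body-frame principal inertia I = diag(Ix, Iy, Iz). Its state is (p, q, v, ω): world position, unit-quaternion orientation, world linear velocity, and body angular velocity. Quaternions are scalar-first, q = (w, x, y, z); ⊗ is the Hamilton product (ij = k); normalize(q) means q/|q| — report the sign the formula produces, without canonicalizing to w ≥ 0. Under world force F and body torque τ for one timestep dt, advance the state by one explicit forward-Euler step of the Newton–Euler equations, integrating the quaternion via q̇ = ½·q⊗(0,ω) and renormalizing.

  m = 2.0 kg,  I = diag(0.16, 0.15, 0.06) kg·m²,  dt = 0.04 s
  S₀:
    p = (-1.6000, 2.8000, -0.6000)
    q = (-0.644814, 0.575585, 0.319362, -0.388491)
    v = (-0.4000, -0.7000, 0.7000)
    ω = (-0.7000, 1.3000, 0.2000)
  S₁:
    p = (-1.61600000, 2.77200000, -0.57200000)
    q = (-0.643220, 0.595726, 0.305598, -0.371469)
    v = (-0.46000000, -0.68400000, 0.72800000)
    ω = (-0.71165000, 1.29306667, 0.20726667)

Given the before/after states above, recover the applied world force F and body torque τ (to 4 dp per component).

Δv = v₁−v₀ = (-0.06000000, 0.01600000, 0.02800000)
applied force F = (-3.0000, 0.8000, 1.4000)
Δω = ω₁−ω₀ = (-0.01165000, -0.00693333, 0.00726667)
applied torque τ = (-0.0700, -0.0400, 0.0200)

F = (-3.0000, 0.8000, 1.4000)
τ = (-0.0700, -0.0400, 0.0200)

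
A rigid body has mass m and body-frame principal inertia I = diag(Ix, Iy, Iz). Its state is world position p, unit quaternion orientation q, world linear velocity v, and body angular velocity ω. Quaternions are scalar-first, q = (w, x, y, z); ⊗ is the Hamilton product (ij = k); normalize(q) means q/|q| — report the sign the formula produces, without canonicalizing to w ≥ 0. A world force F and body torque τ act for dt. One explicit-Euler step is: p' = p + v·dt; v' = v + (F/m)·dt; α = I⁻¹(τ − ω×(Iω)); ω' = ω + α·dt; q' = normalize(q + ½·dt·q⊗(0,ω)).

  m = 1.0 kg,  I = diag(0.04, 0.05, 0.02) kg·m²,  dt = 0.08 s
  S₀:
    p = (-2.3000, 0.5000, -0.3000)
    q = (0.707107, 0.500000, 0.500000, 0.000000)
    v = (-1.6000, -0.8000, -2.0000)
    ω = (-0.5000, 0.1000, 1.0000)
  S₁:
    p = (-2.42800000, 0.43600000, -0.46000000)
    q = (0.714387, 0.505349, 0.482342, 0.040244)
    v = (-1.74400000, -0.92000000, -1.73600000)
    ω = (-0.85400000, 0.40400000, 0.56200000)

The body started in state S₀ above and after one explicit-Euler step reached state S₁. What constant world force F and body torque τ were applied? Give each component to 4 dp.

v₁ − v₀ = (-0.14400000, -0.12000000, 0.26400000)
m·(v₁−v₀)/dt = (-1.8000, -1.5000, 3.3000)
Δω = ω₁−ω₀ = (-0.35400000, 0.30400000, -0.43800000)
gyro term ω₀×Iω₀ = (-0.0030, -0.0100, -0.0005)
I·α + gyro = (-0.1800, 0.1800, -0.1100)

F = (-1.8000, -1.5000, 3.3000)
τ = (-0.1800, 0.1800, -0.1100)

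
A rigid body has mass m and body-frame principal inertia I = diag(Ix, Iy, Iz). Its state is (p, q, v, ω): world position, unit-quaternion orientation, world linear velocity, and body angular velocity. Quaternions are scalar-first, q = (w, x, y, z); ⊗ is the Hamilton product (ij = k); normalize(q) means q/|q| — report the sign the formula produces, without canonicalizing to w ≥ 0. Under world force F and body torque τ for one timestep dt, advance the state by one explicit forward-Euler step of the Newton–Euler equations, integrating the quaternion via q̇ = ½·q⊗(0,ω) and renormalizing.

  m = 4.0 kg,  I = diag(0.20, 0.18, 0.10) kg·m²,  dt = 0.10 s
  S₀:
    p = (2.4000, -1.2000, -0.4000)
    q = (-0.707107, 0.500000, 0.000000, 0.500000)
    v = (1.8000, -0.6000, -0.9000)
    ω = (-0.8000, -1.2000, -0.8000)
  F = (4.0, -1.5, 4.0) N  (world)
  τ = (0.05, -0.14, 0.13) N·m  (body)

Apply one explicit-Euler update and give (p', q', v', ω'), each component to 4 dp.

p' = (2.5800, -1.2600, -0.4900)
q' = (-0.6649, 0.5564, 0.0423, 0.4966)
v' = (1.9000, -0.6375, -0.8000)
ω' = (-0.7366, -1.3133, -0.6508)

(τ − ω×Iω)/I = (0.6340, -1.1333, 1.4920)
ω' = ω + α·dt = (-0.7366, -1.3133, -0.6508)
2q̇ = q⊗(0,ω) = (0.8000000, 1.1656856, 0.8485284, -0.0343144)
q' = normalize(q + ½dt·q⊗(0,ω)) = (-0.6649, 0.5564, 0.0423, 0.4966)
a = (1.0000, -0.3750, 1.0000)
p + v·dt = (2.5800, -1.2600, -0.4900)
v + (F/m)dt = (1.9000, -0.6375, -0.8000)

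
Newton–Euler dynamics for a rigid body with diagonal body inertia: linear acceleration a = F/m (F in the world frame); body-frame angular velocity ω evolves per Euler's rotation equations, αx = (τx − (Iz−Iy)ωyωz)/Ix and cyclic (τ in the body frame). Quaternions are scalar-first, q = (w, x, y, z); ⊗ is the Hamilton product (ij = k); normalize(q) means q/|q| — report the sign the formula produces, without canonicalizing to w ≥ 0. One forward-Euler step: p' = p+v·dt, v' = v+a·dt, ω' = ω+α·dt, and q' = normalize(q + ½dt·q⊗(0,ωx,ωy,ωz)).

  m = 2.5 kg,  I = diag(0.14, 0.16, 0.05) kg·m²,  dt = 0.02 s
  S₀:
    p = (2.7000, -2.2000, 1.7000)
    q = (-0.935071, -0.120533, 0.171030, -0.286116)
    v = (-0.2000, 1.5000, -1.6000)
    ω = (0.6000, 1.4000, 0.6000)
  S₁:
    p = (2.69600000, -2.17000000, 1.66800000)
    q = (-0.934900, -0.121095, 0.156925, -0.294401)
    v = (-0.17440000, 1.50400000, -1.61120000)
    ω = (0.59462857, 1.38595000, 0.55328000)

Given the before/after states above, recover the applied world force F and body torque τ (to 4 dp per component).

Δv = v₁−v₀ = (0.02560000, 0.00400000, -0.01120000)
applied force F = (3.2000, 0.5000, -1.4000)
Δω = ω₁−ω₀ = (-0.00537143, -0.01405000, -0.04672000)
gyro term ω₀×Iω₀ = (-0.0924, 0.0324, 0.0168)
I·α + gyro = (-0.1300, -0.0800, -0.1000)

F = (3.2000, 0.5000, -1.4000)
τ = (-0.1300, -0.0800, -0.1000)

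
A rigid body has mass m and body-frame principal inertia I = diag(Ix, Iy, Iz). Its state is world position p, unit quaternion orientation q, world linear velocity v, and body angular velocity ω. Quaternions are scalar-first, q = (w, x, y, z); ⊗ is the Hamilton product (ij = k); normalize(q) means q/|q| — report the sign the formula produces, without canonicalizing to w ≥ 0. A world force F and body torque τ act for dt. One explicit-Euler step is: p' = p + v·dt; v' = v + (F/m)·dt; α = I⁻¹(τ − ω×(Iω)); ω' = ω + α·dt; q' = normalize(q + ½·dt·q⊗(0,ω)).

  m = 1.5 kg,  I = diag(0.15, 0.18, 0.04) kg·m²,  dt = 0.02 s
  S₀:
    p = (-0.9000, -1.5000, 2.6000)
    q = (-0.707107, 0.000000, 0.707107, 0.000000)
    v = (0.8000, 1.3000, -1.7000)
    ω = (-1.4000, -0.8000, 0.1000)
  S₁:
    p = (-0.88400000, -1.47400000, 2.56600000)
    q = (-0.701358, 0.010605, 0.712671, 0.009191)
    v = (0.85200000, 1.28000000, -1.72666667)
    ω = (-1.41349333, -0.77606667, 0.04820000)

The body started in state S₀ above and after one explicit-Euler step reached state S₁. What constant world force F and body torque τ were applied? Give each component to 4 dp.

Δω = ω₁−ω₀ = (-0.01349333, 0.02393333, -0.05180000)
precession coupling = (0.0112, -0.0154, 0.0336)
I·α + gyro = (-0.0900, 0.2000, -0.0700)
velocity change Δv = (0.05200000, -0.02000000, -0.02666667)
applied force F = (3.9000, -1.5000, -2.0000)

F = (3.9000, -1.5000, -2.0000)
τ = (-0.0900, 0.2000, -0.0700)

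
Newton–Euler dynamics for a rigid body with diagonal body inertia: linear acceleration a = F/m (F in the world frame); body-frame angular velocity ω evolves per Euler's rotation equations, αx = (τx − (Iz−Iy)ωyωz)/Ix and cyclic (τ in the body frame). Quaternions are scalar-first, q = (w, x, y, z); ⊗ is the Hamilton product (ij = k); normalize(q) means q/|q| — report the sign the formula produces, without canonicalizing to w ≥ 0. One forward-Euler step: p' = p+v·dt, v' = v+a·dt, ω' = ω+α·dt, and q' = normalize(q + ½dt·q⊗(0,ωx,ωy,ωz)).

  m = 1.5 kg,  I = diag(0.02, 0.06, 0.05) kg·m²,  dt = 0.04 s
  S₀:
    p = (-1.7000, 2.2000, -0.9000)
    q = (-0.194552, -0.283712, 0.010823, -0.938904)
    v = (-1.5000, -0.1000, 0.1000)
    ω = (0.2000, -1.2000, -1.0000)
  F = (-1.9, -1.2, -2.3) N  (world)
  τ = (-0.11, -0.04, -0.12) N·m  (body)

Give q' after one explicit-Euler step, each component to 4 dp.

q' = (-0.2118, -0.3071, 0.0061, -0.9278)

2q̇ = q⊗(0,ω) = (-0.8691740, -1.1764182, -0.2380304, 0.5328418)
q + ½dt·q⊗(0,ω), renormalized = (-0.2118, -0.3071, 0.0061, -0.9278)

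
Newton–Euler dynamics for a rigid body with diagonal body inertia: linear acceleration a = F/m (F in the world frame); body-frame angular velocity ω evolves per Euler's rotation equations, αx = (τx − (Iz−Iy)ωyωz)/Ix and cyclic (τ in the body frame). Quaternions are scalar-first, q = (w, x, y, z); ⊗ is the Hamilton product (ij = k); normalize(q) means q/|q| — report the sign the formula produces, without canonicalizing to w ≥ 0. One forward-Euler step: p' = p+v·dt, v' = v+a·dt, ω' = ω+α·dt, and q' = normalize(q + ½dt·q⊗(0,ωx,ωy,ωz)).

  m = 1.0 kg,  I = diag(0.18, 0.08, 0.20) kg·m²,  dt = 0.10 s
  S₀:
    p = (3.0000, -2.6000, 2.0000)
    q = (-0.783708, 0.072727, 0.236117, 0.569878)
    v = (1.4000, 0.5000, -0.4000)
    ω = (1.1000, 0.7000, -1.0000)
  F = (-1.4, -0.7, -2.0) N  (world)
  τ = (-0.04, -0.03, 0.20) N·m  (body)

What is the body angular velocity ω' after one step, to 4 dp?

ω' = (1.1244, 0.6350, -0.8615)

precession coupling ω×(Iω) = (-0.0840, 0.0220, -0.0770)
angular accel α = (0.2444, -0.6500, 1.3850)
new body rate ω' = (1.1244, 0.6350, -0.8615)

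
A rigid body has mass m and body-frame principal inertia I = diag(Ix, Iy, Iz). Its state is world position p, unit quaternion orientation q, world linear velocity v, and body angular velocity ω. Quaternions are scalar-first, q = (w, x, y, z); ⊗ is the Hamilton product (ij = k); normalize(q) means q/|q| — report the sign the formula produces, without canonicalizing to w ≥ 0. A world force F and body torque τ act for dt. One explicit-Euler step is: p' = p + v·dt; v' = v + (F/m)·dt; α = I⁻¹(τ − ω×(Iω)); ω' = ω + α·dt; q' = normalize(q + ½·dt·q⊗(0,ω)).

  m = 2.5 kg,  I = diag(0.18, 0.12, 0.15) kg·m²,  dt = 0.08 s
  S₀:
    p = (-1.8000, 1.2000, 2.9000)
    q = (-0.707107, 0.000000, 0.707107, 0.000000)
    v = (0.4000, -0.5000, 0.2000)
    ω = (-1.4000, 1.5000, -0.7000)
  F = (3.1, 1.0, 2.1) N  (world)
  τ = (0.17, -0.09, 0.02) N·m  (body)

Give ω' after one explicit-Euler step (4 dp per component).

ω' = (-1.3104, 1.4204, -0.7565)

α = I⁻¹(τ − ω×Iω) = (1.1194, -0.9950, -0.7067)
ω' = ω + α·dt = (-1.3104, 1.4204, -0.7565)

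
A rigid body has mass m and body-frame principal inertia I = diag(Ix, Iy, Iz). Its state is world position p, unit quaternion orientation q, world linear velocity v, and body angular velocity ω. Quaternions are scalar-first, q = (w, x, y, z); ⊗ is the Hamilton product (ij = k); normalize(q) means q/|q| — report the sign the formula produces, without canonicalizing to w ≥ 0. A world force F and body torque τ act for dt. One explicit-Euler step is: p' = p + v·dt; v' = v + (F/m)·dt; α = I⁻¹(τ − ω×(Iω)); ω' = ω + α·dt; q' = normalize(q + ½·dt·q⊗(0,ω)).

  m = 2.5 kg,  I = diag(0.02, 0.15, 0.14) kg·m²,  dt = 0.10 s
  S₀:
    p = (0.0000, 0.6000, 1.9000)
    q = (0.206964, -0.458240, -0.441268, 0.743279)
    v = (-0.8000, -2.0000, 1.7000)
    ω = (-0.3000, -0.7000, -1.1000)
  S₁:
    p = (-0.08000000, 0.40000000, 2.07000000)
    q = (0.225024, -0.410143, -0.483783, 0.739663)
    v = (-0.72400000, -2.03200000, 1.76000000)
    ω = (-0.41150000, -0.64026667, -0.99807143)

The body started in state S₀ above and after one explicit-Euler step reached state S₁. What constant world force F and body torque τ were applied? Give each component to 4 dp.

F = (1.9000, -0.8000, 1.5000)
τ = (-0.0300, 0.0500, 0.1700)

Δv = v₁−v₀ = (0.07600000, -0.03200000, 0.06000000)
m·(v₁−v₀)/dt = (1.9000, -0.8000, 1.5000)
rate change Δω = (-0.11150000, 0.05973333, 0.10192857)
τ = I·(Δω/dt) + ω₀×(Iω₀) = (-0.0300, 0.0500, 0.1700)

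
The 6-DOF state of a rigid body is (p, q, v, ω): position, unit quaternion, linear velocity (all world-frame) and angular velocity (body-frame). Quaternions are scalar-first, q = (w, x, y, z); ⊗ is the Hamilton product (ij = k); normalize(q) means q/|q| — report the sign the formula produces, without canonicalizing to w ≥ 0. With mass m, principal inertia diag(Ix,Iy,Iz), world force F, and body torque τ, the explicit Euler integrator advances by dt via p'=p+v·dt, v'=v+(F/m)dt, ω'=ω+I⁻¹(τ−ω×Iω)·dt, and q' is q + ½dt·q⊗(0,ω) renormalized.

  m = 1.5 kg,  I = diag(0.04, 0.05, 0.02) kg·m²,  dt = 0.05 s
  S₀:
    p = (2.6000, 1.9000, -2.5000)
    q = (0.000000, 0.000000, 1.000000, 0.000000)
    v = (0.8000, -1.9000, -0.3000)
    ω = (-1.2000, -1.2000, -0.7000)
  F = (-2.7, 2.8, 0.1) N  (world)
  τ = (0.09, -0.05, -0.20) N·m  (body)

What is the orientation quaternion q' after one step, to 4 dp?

q⊗(0,ω) = (1.2000000, -0.7000000, 0.0000000, 1.2000000)
updated quaternion q' = (0.0300, -0.0175, 0.9989, 0.0300)

q' = (0.0300, -0.0175, 0.9989, 0.0300)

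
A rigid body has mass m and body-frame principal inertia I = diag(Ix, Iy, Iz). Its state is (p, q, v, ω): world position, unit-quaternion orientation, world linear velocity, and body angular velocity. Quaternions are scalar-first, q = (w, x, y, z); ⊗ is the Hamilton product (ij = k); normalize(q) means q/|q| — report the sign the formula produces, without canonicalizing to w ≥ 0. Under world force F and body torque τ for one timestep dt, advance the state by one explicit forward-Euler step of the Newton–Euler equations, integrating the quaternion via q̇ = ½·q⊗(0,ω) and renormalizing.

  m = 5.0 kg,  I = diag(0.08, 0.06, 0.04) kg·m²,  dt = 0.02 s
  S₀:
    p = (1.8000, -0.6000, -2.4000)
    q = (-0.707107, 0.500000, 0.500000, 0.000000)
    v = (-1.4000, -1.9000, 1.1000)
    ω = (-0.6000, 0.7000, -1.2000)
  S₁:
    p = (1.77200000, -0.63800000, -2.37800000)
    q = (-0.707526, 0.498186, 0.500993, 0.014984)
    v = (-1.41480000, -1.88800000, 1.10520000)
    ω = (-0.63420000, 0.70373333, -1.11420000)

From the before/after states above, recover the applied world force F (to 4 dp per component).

F = (-3.7000, 3.0000, 1.3000)

v₁ − v₀ = (-0.01480000, 0.01200000, 0.00520000)
F = m·Δv/dt = (-3.7000, 3.0000, 1.3000)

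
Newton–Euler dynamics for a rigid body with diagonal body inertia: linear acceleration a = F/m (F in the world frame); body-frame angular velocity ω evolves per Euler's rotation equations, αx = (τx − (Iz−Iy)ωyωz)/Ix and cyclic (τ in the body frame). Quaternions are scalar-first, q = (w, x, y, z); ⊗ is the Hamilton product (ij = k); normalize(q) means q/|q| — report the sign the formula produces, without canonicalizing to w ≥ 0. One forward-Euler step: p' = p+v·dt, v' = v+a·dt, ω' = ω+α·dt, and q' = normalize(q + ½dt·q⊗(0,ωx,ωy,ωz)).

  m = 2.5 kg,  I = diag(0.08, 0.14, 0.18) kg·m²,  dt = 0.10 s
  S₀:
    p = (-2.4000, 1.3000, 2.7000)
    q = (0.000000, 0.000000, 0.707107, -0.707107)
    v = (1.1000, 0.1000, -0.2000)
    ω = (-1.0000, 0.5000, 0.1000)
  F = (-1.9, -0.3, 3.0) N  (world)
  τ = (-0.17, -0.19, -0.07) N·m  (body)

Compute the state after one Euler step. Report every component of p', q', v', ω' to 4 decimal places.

p' = (-2.2900, 1.3100, 2.6800)
q' = (-0.0141, 0.0212, 0.7413, -0.6707)
v' = (1.0240, 0.0880, -0.0800)
ω' = (-1.2150, 0.3571, 0.0778)

ω×(Iω) gyroscopic = (0.0020, 0.0100, -0.0300)
angular accel α = (-2.1500, -1.4286, -0.2222)
new body rate ω' = (-1.2150, 0.3571, 0.0778)
q⊗(0,ω) = (-0.2828428, 0.4242642, 0.7071070, 0.7071070)
q' = normalize(q + ½dt·q⊗(0,ω)) = (-0.0141, 0.0212, 0.7413, -0.6707)
p + v·dt = (-2.2900, 1.3100, 2.6800)
new velocity v' = (1.0240, 0.0880, -0.0800)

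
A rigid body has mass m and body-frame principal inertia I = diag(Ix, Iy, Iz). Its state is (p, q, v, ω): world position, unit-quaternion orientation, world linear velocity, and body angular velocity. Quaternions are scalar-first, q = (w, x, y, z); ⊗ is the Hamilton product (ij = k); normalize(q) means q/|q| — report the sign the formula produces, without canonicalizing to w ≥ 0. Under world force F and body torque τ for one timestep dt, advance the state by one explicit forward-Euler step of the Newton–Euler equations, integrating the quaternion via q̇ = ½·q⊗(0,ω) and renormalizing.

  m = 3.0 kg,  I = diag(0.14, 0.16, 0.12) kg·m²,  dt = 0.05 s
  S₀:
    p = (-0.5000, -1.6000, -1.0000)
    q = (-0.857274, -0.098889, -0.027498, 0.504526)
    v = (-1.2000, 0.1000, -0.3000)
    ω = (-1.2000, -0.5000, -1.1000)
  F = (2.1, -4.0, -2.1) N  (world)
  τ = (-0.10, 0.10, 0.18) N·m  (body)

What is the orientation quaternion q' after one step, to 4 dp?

q' = (-0.8459, -0.0660, -0.0346, 0.5280)

2q̇ = q⊗(0,ω) = (0.4225628, 1.3112396, -0.2855721, 0.9594483)
updated quaternion q' = (-0.8459, -0.0660, -0.0346, 0.5280)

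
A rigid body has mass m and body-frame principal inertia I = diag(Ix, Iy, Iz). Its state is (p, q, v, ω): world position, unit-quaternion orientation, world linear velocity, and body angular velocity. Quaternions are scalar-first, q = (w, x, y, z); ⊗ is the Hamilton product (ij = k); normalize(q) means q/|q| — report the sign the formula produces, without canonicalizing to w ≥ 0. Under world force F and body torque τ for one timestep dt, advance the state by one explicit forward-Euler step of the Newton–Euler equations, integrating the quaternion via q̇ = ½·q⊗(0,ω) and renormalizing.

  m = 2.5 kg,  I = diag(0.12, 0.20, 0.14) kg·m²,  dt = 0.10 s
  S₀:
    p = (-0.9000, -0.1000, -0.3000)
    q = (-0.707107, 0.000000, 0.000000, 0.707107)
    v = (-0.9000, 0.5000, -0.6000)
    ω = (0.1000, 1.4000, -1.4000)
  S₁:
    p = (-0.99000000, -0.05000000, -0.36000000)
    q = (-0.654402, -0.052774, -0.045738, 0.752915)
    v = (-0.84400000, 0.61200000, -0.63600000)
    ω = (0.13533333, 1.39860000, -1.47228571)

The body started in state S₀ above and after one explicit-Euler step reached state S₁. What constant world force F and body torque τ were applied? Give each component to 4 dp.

rate change Δω = (0.03533333, -0.00140000, -0.07228571)
I·α + gyro = (0.1600, 0.0000, -0.0900)
Δv = v₁−v₀ = (0.05600000, 0.11200000, -0.03600000)
F = m·Δv/dt = (1.4000, 2.8000, -0.9000)

F = (1.4000, 2.8000, -0.9000)
τ = (0.1600, 0.0000, -0.0900)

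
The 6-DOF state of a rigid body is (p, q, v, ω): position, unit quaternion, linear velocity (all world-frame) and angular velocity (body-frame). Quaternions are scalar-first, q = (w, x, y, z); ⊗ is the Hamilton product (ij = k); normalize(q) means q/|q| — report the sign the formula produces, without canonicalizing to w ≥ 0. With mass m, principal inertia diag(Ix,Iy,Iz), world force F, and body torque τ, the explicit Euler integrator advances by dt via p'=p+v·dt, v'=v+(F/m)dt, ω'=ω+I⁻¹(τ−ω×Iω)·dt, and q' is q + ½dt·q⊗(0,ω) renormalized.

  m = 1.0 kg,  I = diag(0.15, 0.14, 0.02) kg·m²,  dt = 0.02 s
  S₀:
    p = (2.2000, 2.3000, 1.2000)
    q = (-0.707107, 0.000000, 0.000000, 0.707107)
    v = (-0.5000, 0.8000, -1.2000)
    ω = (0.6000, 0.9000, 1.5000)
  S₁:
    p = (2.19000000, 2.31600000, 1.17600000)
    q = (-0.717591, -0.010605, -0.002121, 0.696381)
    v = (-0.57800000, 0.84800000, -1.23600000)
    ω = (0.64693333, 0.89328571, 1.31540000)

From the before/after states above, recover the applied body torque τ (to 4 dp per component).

Δω = ω₁−ω₀ = (0.04693333, -0.00671429, -0.18460000)
gyro term ω₀×Iω₀ = (-0.1620, 0.1170, -0.0054)
I·α + gyro = (0.1900, 0.0700, -0.1900)

τ = (0.1900, 0.0700, -0.1900)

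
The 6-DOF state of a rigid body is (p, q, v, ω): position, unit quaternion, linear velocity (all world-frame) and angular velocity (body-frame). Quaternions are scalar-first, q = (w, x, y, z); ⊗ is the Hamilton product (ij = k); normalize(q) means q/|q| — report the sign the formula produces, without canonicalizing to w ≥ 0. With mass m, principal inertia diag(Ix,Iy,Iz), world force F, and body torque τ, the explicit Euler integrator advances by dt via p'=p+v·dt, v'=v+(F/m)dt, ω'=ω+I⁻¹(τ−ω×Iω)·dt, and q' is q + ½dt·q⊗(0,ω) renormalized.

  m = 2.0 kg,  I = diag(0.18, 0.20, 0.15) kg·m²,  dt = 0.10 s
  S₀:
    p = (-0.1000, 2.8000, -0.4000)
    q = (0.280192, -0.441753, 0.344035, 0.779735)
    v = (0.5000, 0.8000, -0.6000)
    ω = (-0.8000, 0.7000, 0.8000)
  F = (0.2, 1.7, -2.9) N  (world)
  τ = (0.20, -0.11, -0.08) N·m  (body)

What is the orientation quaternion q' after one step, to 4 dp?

q' = (0.2188, -0.4655, 0.3396, 0.7875)

2q̇ = q⊗(0,ω) = (-1.2180149, -0.4947401, -0.0742512, 0.1901545)
updated quaternion q' = (0.2188, -0.4655, 0.3396, 0.7875)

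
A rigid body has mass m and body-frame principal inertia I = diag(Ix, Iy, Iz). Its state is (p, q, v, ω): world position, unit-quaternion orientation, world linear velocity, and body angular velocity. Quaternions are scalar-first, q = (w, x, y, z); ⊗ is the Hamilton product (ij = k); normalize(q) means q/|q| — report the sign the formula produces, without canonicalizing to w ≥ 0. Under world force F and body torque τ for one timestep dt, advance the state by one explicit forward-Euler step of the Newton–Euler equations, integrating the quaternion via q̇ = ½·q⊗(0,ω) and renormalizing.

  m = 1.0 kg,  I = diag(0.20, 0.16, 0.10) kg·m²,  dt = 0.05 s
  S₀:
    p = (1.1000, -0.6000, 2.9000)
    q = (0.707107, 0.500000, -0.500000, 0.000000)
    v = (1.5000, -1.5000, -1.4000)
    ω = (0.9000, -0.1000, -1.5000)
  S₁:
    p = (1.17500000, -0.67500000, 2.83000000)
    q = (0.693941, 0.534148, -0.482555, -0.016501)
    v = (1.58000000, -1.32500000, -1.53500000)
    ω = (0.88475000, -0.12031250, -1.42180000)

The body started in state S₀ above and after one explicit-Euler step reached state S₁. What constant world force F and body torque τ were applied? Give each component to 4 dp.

Δω = ω₁−ω₀ = (-0.01525000, -0.02031250, 0.07820000)
gyro term ω₀×Iω₀ = (-0.0090, -0.1350, 0.0036)
τ = I·(Δω/dt) + ω₀×(Iω₀) = (-0.0700, -0.2000, 0.1600)
Δv = v₁−v₀ = (0.08000000, 0.17500000, -0.13500000)
applied force F = (1.6000, 3.5000, -2.7000)

F = (1.6000, 3.5000, -2.7000)
τ = (-0.0700, -0.2000, 0.1600)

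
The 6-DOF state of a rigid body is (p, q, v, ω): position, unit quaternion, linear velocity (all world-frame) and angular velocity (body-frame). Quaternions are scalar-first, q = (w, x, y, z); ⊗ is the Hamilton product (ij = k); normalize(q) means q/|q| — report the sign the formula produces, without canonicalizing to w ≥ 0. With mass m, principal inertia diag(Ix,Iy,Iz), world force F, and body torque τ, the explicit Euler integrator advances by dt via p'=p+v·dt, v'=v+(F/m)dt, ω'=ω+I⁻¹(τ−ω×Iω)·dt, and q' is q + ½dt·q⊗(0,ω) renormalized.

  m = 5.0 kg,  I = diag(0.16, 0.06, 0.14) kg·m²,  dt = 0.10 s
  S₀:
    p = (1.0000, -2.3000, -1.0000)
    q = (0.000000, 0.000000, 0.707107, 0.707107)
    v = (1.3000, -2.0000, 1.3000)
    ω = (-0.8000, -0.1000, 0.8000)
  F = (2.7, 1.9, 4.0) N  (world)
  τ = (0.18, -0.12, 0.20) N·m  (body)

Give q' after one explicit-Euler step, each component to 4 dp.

q' = (-0.0247, 0.0318, 0.6777, 0.7342)

Hamilton product q⊗(0,ω) = (-0.4949749, 0.6363963, -0.5656856, 0.5656856)
updated quaternion q' = (-0.0247, 0.0318, 0.6777, 0.7342)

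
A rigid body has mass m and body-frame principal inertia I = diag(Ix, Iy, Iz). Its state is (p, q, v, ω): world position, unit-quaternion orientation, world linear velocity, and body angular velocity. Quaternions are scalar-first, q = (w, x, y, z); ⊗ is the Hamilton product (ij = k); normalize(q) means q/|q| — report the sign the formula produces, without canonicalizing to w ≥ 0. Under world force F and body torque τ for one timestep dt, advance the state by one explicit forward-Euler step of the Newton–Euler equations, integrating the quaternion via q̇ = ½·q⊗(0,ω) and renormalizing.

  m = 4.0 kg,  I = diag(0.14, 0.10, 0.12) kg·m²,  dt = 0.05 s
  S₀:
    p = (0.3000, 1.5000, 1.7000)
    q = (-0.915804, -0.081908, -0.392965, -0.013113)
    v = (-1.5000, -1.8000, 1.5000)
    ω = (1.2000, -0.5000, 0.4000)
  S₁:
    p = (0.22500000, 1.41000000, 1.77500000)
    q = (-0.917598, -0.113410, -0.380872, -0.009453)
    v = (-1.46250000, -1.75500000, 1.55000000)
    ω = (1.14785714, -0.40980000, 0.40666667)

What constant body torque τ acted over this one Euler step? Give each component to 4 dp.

ω₁ − ω₀ = (-0.05214286, 0.09020000, 0.00666667)
applied torque τ = (-0.1500, 0.1900, 0.0400)

τ = (-0.1500, 0.1900, 0.0400)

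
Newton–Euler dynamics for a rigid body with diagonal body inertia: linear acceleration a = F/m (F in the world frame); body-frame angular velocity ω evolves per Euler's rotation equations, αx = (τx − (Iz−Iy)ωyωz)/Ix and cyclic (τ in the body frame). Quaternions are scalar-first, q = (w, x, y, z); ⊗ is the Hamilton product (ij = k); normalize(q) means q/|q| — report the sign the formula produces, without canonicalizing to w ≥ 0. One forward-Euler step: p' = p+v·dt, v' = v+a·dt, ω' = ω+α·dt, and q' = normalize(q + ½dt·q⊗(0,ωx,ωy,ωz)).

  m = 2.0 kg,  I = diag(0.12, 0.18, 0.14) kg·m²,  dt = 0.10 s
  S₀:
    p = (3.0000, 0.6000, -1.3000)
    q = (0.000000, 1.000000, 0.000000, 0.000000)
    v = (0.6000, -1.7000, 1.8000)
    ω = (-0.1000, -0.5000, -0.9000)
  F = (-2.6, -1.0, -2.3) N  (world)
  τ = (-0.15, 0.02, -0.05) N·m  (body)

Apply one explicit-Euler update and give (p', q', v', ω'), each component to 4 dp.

p' = (3.0600, 0.4300, -1.1200)
q' = (0.0050, 0.9987, 0.0449, -0.0250)
v' = (0.4700, -1.7500, 1.6850)
ω' = (-0.2100, -0.4879, -0.9379)

a = (-1.3000, -0.5000, -1.1500)
p' = p + v·dt = (3.0600, 0.4300, -1.1200)
v' = v + a·dt = (0.4700, -1.7500, 1.6850)
α = I⁻¹(τ − ω×Iω) = (-1.1000, 0.1211, -0.3786)
new body rate ω' = (-0.2100, -0.4879, -0.9379)
2q̇ = q⊗(0,ω) = (0.1000000, 0.0000000, 0.9000000, -0.5000000)
updated quaternion q' = (0.0050, 0.9987, 0.0449, -0.0250)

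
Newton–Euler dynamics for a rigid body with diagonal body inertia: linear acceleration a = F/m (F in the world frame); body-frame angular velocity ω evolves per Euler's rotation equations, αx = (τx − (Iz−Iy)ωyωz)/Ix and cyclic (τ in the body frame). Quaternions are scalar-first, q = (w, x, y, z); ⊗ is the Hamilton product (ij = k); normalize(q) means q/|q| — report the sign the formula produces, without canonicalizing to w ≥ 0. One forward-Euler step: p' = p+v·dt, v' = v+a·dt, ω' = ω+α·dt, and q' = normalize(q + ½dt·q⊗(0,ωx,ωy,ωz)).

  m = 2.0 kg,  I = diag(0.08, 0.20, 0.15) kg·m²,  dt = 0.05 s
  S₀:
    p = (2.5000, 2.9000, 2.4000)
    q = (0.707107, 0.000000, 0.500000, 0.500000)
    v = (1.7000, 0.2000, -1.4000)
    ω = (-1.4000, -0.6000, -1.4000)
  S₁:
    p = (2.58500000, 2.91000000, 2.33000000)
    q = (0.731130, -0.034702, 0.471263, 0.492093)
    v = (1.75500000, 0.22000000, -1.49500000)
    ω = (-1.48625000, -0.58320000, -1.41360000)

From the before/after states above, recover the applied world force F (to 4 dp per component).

F = (2.2000, 0.8000, -3.8000)

Δv = v₁−v₀ = (0.05500000, 0.02000000, -0.09500000)
m·(v₁−v₀)/dt = (2.2000, 0.8000, -3.8000)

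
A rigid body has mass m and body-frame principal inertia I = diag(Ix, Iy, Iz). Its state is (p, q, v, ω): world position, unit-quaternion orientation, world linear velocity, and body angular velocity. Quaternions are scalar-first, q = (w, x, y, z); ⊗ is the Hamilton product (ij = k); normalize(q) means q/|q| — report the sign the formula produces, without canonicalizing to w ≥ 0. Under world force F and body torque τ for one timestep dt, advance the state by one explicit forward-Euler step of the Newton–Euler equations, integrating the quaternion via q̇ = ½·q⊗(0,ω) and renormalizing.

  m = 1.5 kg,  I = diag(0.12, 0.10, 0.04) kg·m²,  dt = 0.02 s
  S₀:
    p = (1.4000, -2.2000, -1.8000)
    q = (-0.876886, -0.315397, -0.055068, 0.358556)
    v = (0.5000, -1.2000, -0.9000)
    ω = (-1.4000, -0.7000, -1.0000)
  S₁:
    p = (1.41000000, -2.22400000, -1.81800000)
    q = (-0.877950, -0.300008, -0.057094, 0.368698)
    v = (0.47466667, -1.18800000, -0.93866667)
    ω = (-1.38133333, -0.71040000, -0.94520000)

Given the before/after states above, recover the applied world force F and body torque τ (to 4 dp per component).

F = (-1.9000, 0.9000, -2.9000)
τ = (0.0700, 0.0600, 0.0900)

rate change Δω = (0.01866667, -0.01040000, 0.05480000)
applied torque τ = (0.0700, 0.0600, 0.0900)
velocity change Δv = (-0.02533333, 0.01200000, -0.03866667)
applied force F = (-1.9000, 0.9000, -2.9000)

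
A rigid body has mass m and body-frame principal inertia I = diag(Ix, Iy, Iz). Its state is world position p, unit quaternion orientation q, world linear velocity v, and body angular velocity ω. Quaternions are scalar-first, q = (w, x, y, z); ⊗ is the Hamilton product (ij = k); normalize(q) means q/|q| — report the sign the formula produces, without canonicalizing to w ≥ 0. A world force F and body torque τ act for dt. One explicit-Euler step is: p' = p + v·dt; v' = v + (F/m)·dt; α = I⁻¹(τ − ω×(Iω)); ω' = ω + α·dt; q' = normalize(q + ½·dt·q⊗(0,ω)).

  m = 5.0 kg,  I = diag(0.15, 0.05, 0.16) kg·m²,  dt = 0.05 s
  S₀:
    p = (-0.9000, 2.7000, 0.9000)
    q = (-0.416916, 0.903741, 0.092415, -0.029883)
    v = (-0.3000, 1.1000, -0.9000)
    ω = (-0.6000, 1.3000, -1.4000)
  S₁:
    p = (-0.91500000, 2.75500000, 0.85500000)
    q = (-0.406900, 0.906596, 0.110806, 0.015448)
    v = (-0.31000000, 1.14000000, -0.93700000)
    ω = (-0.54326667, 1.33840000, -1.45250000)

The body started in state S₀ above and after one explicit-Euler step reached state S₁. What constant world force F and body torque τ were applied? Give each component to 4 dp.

F = (-1.0000, 4.0000, -3.7000)
τ = (-0.0300, 0.0300, -0.0900)

ω₁ − ω₀ = (0.05673333, 0.03840000, -0.05250000)
gyro term ω₀×Iω₀ = (-0.2002, -0.0084, 0.0780)
I·α + gyro = (-0.0300, 0.0300, -0.0900)
Δv = v₁−v₀ = (-0.01000000, 0.04000000, -0.03700000)
F = m·Δv/dt = (-1.0000, 4.0000, -3.7000)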